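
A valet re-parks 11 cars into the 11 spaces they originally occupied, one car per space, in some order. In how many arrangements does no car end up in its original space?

14684570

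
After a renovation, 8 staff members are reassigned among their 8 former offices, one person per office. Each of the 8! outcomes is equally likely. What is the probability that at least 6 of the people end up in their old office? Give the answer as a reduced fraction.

29/40320

Favorable outcomes: Σ_{i≥6} C(8,i)·!(8-i) = 28·1 + 8·0 + 1·1 = 29.
Total outcomes: 8! = 40320.
Probability = 29/40320 = 29/40320.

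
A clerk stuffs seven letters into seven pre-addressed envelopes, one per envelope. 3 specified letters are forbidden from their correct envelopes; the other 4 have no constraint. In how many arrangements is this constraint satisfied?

3216

Inclusion-exclusion on the 3 forbidden self-matches:
Σ_{j=0}^{3} (-1)^j C(3,j)(7-j)!
= C(3,0)·7! - C(3,1)·6! + C(3,2)·5! - C(3,3)·4!
= 5040 - 2160 + 360 - 24
= 3216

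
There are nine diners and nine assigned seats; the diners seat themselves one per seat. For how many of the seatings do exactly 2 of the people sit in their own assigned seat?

66744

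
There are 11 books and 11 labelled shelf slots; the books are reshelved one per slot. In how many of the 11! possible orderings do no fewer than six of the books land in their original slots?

23684

Sum C(11,i)·!(11-i) for i = 6..11:
  i=6: C(11,6)·!5 = 462·44 = 20328
  i=7: C(11,7)·!4 = 330·9 = 2970
  i=8: C(11,8)·!3 = 165·2 = 330
  i=9: C(11,9)·!2 = 55·1 = 55
  i=10: C(11,10)·!1 = 11·0 = 0
  i=11: C(11,11)·!0 = 1·1 = 1
Total = 23684.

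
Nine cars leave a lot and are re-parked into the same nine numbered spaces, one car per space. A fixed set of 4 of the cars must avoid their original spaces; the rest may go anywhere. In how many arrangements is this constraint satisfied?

229080

Let A_j be the event that the j-th constrained one is fixed. By inclusion-exclusion over the 4 events:
Σ_{j=0}^{4} (-1)^j C(4,j)(9-j)!
= C(4,0)·9! - C(4,1)·8! + C(4,2)·7! - C(4,3)·6! + C(4,4)·5!
= 362880 - 161280 + 30240 - 2880 + 120
= 229080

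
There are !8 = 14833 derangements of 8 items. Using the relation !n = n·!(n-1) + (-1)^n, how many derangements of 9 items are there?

!9 = 9·14833 - 1 = 133496.

133496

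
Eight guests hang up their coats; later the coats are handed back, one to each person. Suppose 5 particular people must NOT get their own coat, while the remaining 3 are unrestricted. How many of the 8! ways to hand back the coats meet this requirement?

21234

Inclusion-exclusion on the 5 forbidden self-matches:
Σ_{j=0}^{5} (-1)^j C(5,j)(8-j)!
= C(5,0)·8! - C(5,1)·7! + C(5,2)·6! - C(5,3)·5! + C(5,4)·4! - C(5,5)·3!
= 40320 - 25200 + 7200 - 1200 + 120 - 6
= 21234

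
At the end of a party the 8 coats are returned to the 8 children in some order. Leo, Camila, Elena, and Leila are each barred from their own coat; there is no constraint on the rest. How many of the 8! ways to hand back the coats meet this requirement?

24024

Let A_j be the event that the j-th constrained one is fixed. By inclusion-exclusion over the 4 events:
Σ_{j=0}^{4} (-1)^j C(4,j)(8-j)!
= C(4,0)·8! - C(4,1)·7! + C(4,2)·6! - C(4,3)·5! + C(4,4)·4!
= 40320 - 20160 + 4320 - 480 + 24
= 24024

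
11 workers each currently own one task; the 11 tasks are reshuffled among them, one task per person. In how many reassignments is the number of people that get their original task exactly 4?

611820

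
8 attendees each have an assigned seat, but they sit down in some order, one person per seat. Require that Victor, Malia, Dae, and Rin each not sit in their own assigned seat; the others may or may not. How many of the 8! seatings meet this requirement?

Inclusion-exclusion on the 4 forbidden self-matches:
Σ_{j=0}^{4} (-1)^j C(4,j)(8-j)!
= C(4,0)·8! - C(4,1)·7! + C(4,2)·6! - C(4,3)·5! + C(4,4)·4!
= 40320 - 20160 + 4320 - 480 + 24
= 24024

24024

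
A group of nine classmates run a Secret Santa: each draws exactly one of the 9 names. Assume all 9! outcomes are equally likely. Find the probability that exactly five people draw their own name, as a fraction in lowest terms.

1/320

Favorable outcomes: C(9,5)·!4 = 126·9 = 1134.
Total outcomes: 9! = 362880.
Probability = 1134/362880 = 1/320.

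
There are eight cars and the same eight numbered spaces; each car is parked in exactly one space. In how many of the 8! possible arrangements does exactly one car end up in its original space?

Choose which one of the 8 is fixed: C(8,1) = 8.
The other 7 form a derangement: !7 = 1854.
Total: 8 × 1854 = 14832.

14832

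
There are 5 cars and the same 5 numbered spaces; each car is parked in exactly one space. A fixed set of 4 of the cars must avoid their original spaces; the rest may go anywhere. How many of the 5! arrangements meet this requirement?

53

Inclusion-exclusion on the 4 forbidden self-matches:
Σ_{j=0}^{4} (-1)^j C(4,j)(5-j)!
= C(4,0)·5! - C(4,1)·4! + C(4,2)·3! - C(4,3)·2! + C(4,4)·1!
= 120 - 96 + 36 - 8 + 1
= 53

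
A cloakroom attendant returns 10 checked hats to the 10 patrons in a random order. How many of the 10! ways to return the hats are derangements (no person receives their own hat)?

1334961

The number of derangements of 10 is !10 = Σ_{k=0}^{10} (-1)^k·10!/k!
= 10! - 10!/1! + 10!/2! - 10!/3! + 10!/4! - 10!/5! + 10!/6! - 10!/7! + 10!/8! - 10!/9! + 10!/10!
= 3628800 - 3628800 + 1814400 - 604800 + 151200 - 30240 + 5040 - 720 + 90 - 10 + 1
= 1334961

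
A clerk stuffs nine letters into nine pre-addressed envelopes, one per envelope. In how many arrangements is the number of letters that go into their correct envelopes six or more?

# with exactly i fixed is C(9,i)·!(9-i); sum over i=6..9:
  i=6: C(9,6)·!3 = 84·2 = 168
  i=7: C(9,7)·!2 = 36·1 = 36
  i=8: C(9,8)·!1 = 9·0 = 0
  i=9: C(9,9)·!0 = 1·1 = 1
Total = 205.

205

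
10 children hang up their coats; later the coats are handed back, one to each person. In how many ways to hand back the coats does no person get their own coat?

!10 = 10! · Σ_{k=0}^{10} (-1)^k/k!
= 10! - 10!/1! + 10!/2! - 10!/3! + 10!/4! - 10!/5! + 10!/6! - 10!/7! + 10!/8! - 10!/9! + 10!/10!
= 3628800 - 3628800 + 1814400 - 604800 + 151200 - 30240 + 5040 - 720 + 90 - 10 + 1
= 1334961

1334961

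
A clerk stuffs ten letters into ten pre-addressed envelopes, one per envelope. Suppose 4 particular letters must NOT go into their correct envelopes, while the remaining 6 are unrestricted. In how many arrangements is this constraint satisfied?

2399760

Inclusion-exclusion on the 4 forbidden self-matches:
Σ_{j=0}^{4} (-1)^j C(4,j)(10-j)!
= C(4,0)·10! - C(4,1)·9! + C(4,2)·8! - C(4,3)·7! + C(4,4)·6!
= 3628800 - 1451520 + 241920 - 20160 + 720
= 2399760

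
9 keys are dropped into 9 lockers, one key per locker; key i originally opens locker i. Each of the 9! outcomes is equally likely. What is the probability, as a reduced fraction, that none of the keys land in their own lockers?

16687/45360

Favorable outcomes: !9 = 133496.
Total outcomes: 9! = 362880.
Probability = 133496/362880 = 16687/45360.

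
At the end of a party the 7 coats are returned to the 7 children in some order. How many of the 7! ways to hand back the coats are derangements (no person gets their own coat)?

1854

!7 = 7! · Σ_{k=0}^{7} (-1)^k/k!
= 7! - 7!/1! + 7!/2! - 7!/3! + 7!/4! - 7!/5! + 7!/6! - 7!/7!
= 5040 - 5040 + 2520 - 840 + 210 - 42 + 7 - 1
= 1854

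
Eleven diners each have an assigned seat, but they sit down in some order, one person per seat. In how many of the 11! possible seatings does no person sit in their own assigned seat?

14684570

The subfactorial !11 = [11!/e] (nearest integer).
11! = 39916800, and 39916800/e ≈ 14684570.08, so !11 = 14684570.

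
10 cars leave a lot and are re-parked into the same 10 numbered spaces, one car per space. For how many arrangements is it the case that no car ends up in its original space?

!10 is the nearest integer to 10!/e.
10! = 3628800, and 3628800/e ≈ 1334960.92, so !10 = 1334961.

1334961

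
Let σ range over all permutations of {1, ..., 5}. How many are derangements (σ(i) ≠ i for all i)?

Use !n = (n-1)(!(n-1) + !(n-2)).
!5 = 4·(9 + 2) = 4·11 = 44

44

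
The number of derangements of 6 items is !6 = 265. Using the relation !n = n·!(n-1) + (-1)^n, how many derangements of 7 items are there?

!7 = 7·265 - 1 = 1854.

1854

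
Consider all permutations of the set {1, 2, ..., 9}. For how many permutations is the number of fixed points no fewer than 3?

Sum C(9,i)·!(9-i) for i = 3..9:
  i=3: C(9,3)·!6 = 84·265 = 22260
  i=4: C(9,4)·!5 = 126·44 = 5544
  i=5: C(9,5)·!4 = 126·9 = 1134
  i=6: C(9,6)·!3 = 84·2 = 168
  i=7: C(9,7)·!2 = 36·1 = 36
  i=8: C(9,8)·!1 = 9·0 = 0
  i=9: C(9,9)·!0 = 1·1 = 1
Total = 29143.

29143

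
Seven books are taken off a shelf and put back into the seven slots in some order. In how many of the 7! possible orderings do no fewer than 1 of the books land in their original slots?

# with exactly i fixed is C(7,i)·!(7-i); sum over i=1..7:
  i=1: C(7,1)·!6 = 7·265 = 1855
  i=2: C(7,2)·!5 = 21·44 = 924
  i=3: C(7,3)·!4 = 35·9 = 315
  i=4: C(7,4)·!3 = 35·2 = 70
  i=5: C(7,5)·!2 = 21·1 = 21
  i=6: C(7,6)·!1 = 7·0 = 0
  i=7: C(7,7)·!0 = 1·1 = 1
Total = 3186.

3186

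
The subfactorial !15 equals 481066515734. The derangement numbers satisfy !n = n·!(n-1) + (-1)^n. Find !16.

!16 = 16·481066515734 + 1 = 7697064251745.

7697064251745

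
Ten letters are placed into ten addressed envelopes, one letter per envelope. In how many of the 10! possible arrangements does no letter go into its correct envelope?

1334961

!10 is the nearest integer to 10!/e.
10! = 3628800, and 3628800/e ≈ 1334960.92, so !10 = 1334961.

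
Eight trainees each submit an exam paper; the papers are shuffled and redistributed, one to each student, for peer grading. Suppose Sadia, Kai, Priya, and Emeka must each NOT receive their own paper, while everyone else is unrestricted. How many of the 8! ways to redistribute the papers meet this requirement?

24024

Inclusion-exclusion on the 4 forbidden self-matches:
Σ_{j=0}^{4} (-1)^j C(4,j)(8-j)!
= C(4,0)·8! - C(4,1)·7! + C(4,2)·6! - C(4,3)·5! + C(4,4)·4!
= 40320 - 20160 + 4320 - 480 + 24
= 24024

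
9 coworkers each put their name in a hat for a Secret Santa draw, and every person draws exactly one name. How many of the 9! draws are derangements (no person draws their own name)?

Use !n = n·!(n-1) + (-1)^n.
!9 = 9·14833 - 1 = 133496

133496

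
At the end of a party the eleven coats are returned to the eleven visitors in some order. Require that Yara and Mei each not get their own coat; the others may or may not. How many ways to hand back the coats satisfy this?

33022080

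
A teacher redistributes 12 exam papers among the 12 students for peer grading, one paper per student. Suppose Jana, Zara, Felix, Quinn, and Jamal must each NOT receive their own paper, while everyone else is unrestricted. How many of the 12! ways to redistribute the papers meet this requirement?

312273360

Let A_j be the event that the j-th constrained one is fixed. By inclusion-exclusion over the 5 events:
Σ_{j=0}^{5} (-1)^j C(5,j)(12-j)!
= C(5,0)·12! - C(5,1)·11! + C(5,2)·10! - C(5,3)·9! + C(5,4)·8! - C(5,5)·7!
= 479001600 - 199584000 + 36288000 - 3628800 + 201600 - 5040
= 312273360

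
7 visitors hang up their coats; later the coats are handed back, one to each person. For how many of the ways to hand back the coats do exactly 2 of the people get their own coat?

Pick the 2 fixed positions: C(7,2) = 21 ways.
The other 5 form a derangement: !5 = 44.
Total: 21 × 44 = 924.

924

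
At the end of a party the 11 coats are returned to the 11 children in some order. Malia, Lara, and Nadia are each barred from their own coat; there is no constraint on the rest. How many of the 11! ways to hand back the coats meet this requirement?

Let A_j be the event that the j-th constrained one is fixed. By inclusion-exclusion over the 3 events:
Σ_{j=0}^{3} (-1)^j C(3,j)(11-j)!
= C(3,0)·11! - C(3,1)·10! + C(3,2)·9! - C(3,3)·8!
= 39916800 - 10886400 + 1088640 - 40320
= 30078720

30078720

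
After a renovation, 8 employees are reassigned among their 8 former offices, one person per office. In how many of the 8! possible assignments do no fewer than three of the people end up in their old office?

3235

Sum C(8,i)·!(8-i) for i = 3..8:
  i=3: C(8,3)·!5 = 56·44 = 2464
  i=4: C(8,4)·!4 = 70·9 = 630
  i=5: C(8,5)·!3 = 56·2 = 112
  i=6: C(8,6)·!2 = 28·1 = 28
  i=7: C(8,7)·!1 = 8·0 = 0
  i=8: C(8,8)·!0 = 1·1 = 1
Total = 3235.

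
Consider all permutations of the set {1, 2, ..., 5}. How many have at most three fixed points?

119

# with exactly i fixed is C(5,i)·!(5-i); sum over i=0..3:
  i=0: C(5,0)·!5 = 1·44 = 44
  i=1: C(5,1)·!4 = 5·9 = 45
  i=2: C(5,2)·!3 = 10·2 = 20
  i=3: C(5,3)·!2 = 10·1 = 10
Total = 119.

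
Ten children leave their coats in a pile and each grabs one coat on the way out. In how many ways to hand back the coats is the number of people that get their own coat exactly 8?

45

Pick the 8 fixed positions: C(10,8) = 45 ways.
The remaining 2 must be deranged: !2 = 1.
Total: 45 × 1 = 45.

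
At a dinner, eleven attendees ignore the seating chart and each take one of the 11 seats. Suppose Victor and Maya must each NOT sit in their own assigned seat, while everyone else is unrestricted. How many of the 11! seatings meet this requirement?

33022080

Let A_j be the event that the j-th constrained one is fixed. By inclusion-exclusion over the 2 events:
Σ_{j=0}^{2} (-1)^j C(2,j)(11-j)!
= C(2,0)·11! - C(2,1)·10! + C(2,2)·9!
= 39916800 - 7257600 + 362880
= 33022080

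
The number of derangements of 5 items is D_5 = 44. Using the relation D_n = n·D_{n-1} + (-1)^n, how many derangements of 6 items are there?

D_6 = 6·44 + 1 = 265.

265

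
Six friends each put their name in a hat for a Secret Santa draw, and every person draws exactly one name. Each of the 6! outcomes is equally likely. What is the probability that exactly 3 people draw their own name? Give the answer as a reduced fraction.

Favorable outcomes: C(6,3)·!3 = 20·2 = 40.
Total outcomes: 6! = 720.
Probability = 40/720 = 1/18.

1/18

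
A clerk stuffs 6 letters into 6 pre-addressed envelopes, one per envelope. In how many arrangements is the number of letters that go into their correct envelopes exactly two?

135

Choose which 2 of the 6 are fixed: C(6,2) = 15.
The remaining 4 must be deranged: !4 = 9.
Total: 15 × 9 = 135.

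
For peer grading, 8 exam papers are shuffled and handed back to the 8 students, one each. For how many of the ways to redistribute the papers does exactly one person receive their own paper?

14832

Pick the single fixed position: C(8,1) = 8 ways.
The remaining 7 must be deranged: !7 = 1854.
Total: 8 × 1854 = 14832.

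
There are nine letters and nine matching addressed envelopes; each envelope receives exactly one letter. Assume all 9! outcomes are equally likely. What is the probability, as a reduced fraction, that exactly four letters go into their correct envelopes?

11/720

Favorable outcomes: C(9,4)·!5 = 126·44 = 5544.
Total outcomes: 9! = 362880.
Probability = 5544/362880 = 11/720.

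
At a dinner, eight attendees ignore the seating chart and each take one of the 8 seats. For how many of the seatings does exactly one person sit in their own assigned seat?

Pick the single fixed position: C(8,1) = 8 ways.
The other 7 form a derangement: !7 = 1854.
Total: 8 × 1854 = 14832.

14832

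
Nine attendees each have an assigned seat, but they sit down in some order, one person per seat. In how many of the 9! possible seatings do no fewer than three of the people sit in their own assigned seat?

Sum C(9,i)·!(9-i) for i = 3..9:
  i=3: C(9,3)·!6 = 84·265 = 22260
  i=4: C(9,4)·!5 = 126·44 = 5544
  i=5: C(9,5)·!4 = 126·9 = 1134
  i=6: C(9,6)·!3 = 84·2 = 168
  i=7: C(9,7)·!2 = 36·1 = 36
  i=8: C(9,8)·!1 = 9·0 = 0
  i=9: C(9,9)·!0 = 1·1 = 1
Total = 29143.

29143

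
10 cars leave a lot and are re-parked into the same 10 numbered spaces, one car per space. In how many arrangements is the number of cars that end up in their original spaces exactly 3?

Choose which 3 of the 10 are fixed: C(10,3) = 120.
The remaining 7 must be deranged: !7 = 1854.
Total: 120 × 1854 = 222480.

222480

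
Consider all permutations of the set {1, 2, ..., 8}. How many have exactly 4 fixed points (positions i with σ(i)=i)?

Choose which 4 of the 8 are fixed: C(8,4) = 70.
The other 4 form a derangement: !4 = 9.
Total: 70 × 9 = 630.

630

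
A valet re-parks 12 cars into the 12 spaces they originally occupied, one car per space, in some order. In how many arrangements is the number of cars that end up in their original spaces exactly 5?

1468368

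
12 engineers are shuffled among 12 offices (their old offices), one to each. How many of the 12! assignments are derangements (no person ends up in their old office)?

!12 = 12! · Σ_{k=0}^{12} (-1)^k/k!
= 12! - 12!/1! + 12!/2! - 12!/3! + 12!/4! - 12!/5! + 12!/6! - 12!/7! + 12!/8! - 12!/9! + 12!/10! - 12!/11! + 12!/12!
= 479001600 - 479001600 + 239500800 - 79833600 + 19958400 - 3991680 + 665280 - 95040 + 11880 - 1320 + 132 - 12 + 1
= 176214841

176214841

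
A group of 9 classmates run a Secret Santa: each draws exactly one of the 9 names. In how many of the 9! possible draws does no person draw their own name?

133496

Recurrence: !9 = 8·(!8 + !7).
!9 = 8·(14833 + 1854) = 8·16687 = 133496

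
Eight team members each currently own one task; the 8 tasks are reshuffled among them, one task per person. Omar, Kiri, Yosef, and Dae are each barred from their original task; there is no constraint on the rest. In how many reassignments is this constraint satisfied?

24024

Let A_j be the event that the j-th constrained one is fixed. By inclusion-exclusion over the 4 events:
Σ_{j=0}^{4} (-1)^j C(4,j)(8-j)!
= C(4,0)·8! - C(4,1)·7! + C(4,2)·6! - C(4,3)·5! + C(4,4)·4!
= 40320 - 20160 + 4320 - 480 + 24
= 24024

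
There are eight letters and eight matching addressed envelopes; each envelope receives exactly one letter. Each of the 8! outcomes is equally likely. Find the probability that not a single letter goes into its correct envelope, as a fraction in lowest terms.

2119/5760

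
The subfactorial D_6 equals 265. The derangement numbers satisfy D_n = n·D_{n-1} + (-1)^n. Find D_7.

1854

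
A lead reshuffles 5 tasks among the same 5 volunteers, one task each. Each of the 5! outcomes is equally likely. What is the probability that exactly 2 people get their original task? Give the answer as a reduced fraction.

Favorable outcomes: C(5,2)·!3 = 10·2 = 20.
Total outcomes: 5! = 120.
Probability = 20/120 = 1/6.

1/6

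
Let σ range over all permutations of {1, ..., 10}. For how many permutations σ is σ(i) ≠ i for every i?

1334961

By inclusion-exclusion, !10 = Σ (-1)^k · 10!/k! for k=0..10
= 10! - 10!/1! + 10!/2! - 10!/3! + 10!/4! - 10!/5! + 10!/6! - 10!/7! + 10!/8! - 10!/9! + 10!/10!
= 3628800 - 3628800 + 1814400 - 604800 + 151200 - 30240 + 5040 - 720 + 90 - 10 + 1
= 1334961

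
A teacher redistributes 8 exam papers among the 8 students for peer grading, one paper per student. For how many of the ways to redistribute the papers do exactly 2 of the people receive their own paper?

7420

Pick the 2 fixed positions: C(8,2) = 28 ways.
The remaining 6 must be deranged: !6 = 265.
Total: 28 × 265 = 7420.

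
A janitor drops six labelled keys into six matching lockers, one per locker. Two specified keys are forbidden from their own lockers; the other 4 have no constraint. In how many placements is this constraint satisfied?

504

Inclusion-exclusion on the 2 forbidden self-matches:
Σ_{j=0}^{2} (-1)^j C(2,j)(6-j)!
= C(2,0)·6! - C(2,1)·5! + C(2,2)·4!
= 720 - 240 + 24
= 504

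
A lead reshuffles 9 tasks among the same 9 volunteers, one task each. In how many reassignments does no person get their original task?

By inclusion-exclusion, !9 = Σ (-1)^k · 9!/k! for k=0..9
= 9! - 9!/1! + 9!/2! - 9!/3! + 9!/4! - 9!/5! + 9!/6! - 9!/7! + 9!/8! - 9!/9!
= 362880 - 362880 + 181440 - 60480 + 15120 - 3024 + 504 - 72 + 9 - 1
= 133496

133496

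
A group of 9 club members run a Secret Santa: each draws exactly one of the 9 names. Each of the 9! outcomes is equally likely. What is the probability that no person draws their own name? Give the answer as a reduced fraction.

16687/45360

Favorable outcomes: !9 = 133496.
Total outcomes: 9! = 362880.
Probability = 133496/362880 = 16687/45360.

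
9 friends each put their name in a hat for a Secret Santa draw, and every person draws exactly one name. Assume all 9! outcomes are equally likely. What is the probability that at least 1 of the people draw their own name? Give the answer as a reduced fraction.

Favorable outcomes: Σ_{i≥1} C(9,i)·!(9-i) = 9·14833 + 36·1854 + 84·265 + 126·44 + 126·9 + 84·2 + 36·1 + 9·0 + 1·1 = 229384.
Total outcomes: 9! = 362880.
Probability = 229384/362880 = 28673/45360.

28673/45360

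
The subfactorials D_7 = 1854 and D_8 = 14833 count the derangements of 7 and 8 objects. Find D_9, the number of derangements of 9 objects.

133496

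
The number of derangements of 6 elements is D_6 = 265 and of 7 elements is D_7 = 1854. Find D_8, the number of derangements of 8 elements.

14833

D_8 = (8-1)·(D_7 + D_6) = 7·(1854 + 265) = 7·2119 = 14833.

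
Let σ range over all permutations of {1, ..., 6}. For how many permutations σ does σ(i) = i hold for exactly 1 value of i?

Choose which one of the 6 is fixed: C(6,1) = 6.
The other 5 form a derangement: !5 = 44.
Total: 6 × 44 = 264.

264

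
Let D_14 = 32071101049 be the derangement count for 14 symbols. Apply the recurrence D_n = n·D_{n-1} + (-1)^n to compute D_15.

481066515734

D_15 = 15·32071101049 - 1 = 481066515734.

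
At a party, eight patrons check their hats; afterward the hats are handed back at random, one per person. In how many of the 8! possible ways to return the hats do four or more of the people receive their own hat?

Sum C(8,i)·!(8-i) for i = 4..8:
  i=4: C(8,4)·!4 = 70·9 = 630
  i=5: C(8,5)·!3 = 56·2 = 112
  i=6: C(8,6)·!2 = 28·1 = 28
  i=7: C(8,7)·!1 = 8·0 = 0
  i=8: C(8,8)·!0 = 1·1 = 1
Total = 771.

771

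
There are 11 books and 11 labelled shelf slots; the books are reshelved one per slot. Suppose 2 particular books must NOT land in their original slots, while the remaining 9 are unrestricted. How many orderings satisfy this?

33022080

Inclusion-exclusion on the 2 forbidden self-matches:
Σ_{j=0}^{2} (-1)^j C(2,j)(11-j)!
= C(2,0)·11! - C(2,1)·10! + C(2,2)·9!
= 39916800 - 7257600 + 362880
= 33022080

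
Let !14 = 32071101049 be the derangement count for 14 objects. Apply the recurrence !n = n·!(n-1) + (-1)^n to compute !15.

481066515734

!15 = 15·32071101049 - 1 = 481066515734.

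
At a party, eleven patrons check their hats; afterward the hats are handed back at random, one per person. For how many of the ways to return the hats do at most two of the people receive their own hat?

# with exactly i fixed is C(11,i)·!(11-i); sum over i=0..2:
  i=0: C(11,0)·!11 = 1·14684570 = 14684570
  i=1: C(11,1)·!10 = 11·1334961 = 14684571
  i=2: C(11,2)·!9 = 55·133496 = 7342280
Total = 36711421.

36711421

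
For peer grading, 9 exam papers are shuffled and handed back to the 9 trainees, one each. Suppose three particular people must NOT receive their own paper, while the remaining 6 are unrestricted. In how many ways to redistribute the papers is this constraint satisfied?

256320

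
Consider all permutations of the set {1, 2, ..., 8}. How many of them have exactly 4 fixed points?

Pick the 4 fixed positions: C(8,4) = 70 ways.
The other 4 form a derangement: !4 = 9.
Total: 70 × 9 = 630.

630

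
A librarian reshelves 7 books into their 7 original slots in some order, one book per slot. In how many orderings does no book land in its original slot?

1854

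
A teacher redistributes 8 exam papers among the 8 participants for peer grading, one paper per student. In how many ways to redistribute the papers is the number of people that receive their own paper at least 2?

10655

# with exactly i fixed is C(8,i)·!(8-i); sum over i=2..8:
  i=2: C(8,2)·!6 = 28·265 = 7420
  i=3: C(8,3)·!5 = 56·44 = 2464
  i=4: C(8,4)·!4 = 70·9 = 630
  i=5: C(8,5)·!3 = 56·2 = 112
  i=6: C(8,6)·!2 = 28·1 = 28
  i=7: C(8,7)·!1 = 8·0 = 0
  i=8: C(8,8)·!0 = 1·1 = 1
Total = 10655.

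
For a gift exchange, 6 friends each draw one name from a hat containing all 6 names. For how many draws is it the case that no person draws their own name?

!6 = 6! · Σ_{k=0}^{6} (-1)^k/k!
= 6! - 6!/1! + 6!/2! - 6!/3! + 6!/4! - 6!/5! + 6!/6!
= 720 - 720 + 360 - 120 + 30 - 6 + 1
= 265

265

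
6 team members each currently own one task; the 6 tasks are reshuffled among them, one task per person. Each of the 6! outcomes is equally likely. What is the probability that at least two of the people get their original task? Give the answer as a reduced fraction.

Favorable outcomes: Σ_{i≥2} C(6,i)·!(6-i) = 15·9 + 20·2 + 15·1 + 6·0 + 1·1 = 191.
Total outcomes: 6! = 720.
Probability = 191/720 = 191/720.

191/720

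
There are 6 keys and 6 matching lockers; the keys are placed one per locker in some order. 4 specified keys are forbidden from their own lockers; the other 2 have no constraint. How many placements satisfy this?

Inclusion-exclusion on the 4 forbidden self-matches:
Σ_{j=0}^{4} (-1)^j C(4,j)(6-j)!
= C(4,0)·6! - C(4,1)·5! + C(4,2)·4! - C(4,3)·3! + C(4,4)·2!
= 720 - 480 + 144 - 24 + 2
= 362

362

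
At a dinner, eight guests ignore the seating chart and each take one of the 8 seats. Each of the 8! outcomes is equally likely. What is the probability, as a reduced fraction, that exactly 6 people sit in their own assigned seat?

Favorable outcomes: C(8,6)·!2 = 28·1 = 28.
Total outcomes: 8! = 40320.
Probability = 28/40320 = 1/1440.

1/1440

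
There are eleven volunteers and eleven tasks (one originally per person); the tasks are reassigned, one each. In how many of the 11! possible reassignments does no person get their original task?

Use !n = n·!(n-1) + (-1)^n.
!11 = 11·1334961 - 1 = 14684570

14684570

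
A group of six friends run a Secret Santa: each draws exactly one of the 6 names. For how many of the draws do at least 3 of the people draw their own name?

# with exactly i fixed is C(6,i)·!(6-i); sum over i=3..6:
  i=3: C(6,3)·!3 = 20·2 = 40
  i=4: C(6,4)·!2 = 15·1 = 15
  i=5: C(6,5)·!1 = 6·0 = 0
  i=6: C(6,6)·!0 = 1·1 = 1
Total = 56.

56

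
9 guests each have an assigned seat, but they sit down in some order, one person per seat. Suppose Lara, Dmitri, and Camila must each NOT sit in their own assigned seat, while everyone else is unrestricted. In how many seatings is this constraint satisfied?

256320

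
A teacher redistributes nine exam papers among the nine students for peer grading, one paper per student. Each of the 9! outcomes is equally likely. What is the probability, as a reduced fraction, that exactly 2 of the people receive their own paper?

Favorable outcomes: C(9,2)·!7 = 36·1854 = 66744.
Total outcomes: 9! = 362880.
Probability = 66744/362880 = 103/560.

103/560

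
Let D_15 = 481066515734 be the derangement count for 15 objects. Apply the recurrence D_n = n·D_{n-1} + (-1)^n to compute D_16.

D_16 = 16·481066515734 + 1 = 7697064251745.

7697064251745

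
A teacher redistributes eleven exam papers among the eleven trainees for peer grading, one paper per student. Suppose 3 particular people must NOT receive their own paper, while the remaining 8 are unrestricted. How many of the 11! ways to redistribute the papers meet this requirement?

Let A_j be the event that the j-th constrained one is fixed. By inclusion-exclusion over the 3 events:
Σ_{j=0}^{3} (-1)^j C(3,j)(11-j)!
= C(3,0)·11! - C(3,1)·10! + C(3,2)·9! - C(3,3)·8!
= 39916800 - 10886400 + 1088640 - 40320
= 30078720

30078720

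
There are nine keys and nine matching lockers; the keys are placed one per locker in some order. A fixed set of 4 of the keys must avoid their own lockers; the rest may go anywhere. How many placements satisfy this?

229080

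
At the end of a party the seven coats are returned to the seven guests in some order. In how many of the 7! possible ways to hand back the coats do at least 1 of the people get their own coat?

Sum C(7,i)·!(7-i) for i = 1..7:
  i=1: C(7,1)·!6 = 7·265 = 1855
  i=2: C(7,2)·!5 = 21·44 = 924
  i=3: C(7,3)·!4 = 35·9 = 315
  i=4: C(7,4)·!3 = 35·2 = 70
  i=5: C(7,5)·!2 = 21·1 = 21
  i=6: C(7,6)·!1 = 7·0 = 0
  i=7: C(7,7)·!0 = 1·1 = 1
Total = 3186.

3186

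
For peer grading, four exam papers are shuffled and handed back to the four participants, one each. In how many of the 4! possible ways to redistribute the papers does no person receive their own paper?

9

The number of derangements of 4 is !4 = Σ_{k=0}^{4} (-1)^k·4!/k!
= 4! - 4!/1! + 4!/2! - 4!/3! + 4!/4!
= 24 - 24 + 12 - 4 + 1
= 9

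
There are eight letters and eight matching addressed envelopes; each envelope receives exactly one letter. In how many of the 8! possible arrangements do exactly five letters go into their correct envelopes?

112

Pick the 5 fixed positions: C(8,5) = 56 ways.
The other 3 form a derangement: !3 = 2.
Total: 56 × 2 = 112.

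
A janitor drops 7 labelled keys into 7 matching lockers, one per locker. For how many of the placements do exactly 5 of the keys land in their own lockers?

Choose which 5 of the 7 are fixed: C(7,5) = 21.
The other 2 form a derangement: !2 = 1.
Total: 21 × 1 = 21.

21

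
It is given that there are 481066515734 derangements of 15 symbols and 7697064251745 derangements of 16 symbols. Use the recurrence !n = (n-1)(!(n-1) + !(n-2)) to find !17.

!17 = (17-1)·(!16 + !15) = 16·(7697064251745 + 481066515734) = 16·8178130767479 = 130850092279664.

130850092279664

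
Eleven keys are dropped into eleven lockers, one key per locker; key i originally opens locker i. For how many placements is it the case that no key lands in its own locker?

The subfactorial !11 = [11!/e] (nearest integer).
11! = 39916800, and 39916800/e ≈ 14684570.08, so !11 = 14684570.

14684570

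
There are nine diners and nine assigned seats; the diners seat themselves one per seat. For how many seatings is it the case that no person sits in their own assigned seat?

The subfactorial !9 = [9!/e] (nearest integer).
9! = 362880, and 362880/e ≈ 133496.09, so !9 = 133496.

133496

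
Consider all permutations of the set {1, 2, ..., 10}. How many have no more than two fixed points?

3337406

Sum C(10,i)·!(10-i) for i = 0..2:
  i=0: C(10,0)·!10 = 1·1334961 = 1334961
  i=1: C(10,1)·!9 = 10·133496 = 1334960
  i=2: C(10,2)·!8 = 45·14833 = 667485
Total = 3337406.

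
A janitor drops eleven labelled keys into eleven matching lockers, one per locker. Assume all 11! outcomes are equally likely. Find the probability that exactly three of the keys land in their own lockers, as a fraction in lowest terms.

2119/34560

Favorable outcomes: C(11,3)·!8 = 165·14833 = 2447445.
Total outcomes: 11! = 39916800.
Probability = 2447445/39916800 = 2119/34560.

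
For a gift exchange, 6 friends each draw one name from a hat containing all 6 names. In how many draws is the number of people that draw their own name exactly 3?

40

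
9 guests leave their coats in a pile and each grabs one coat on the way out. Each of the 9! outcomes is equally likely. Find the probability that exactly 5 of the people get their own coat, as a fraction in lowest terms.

1/320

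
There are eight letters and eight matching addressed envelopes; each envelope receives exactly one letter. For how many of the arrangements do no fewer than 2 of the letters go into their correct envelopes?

10655

# with exactly i fixed is C(8,i)·!(8-i); sum over i=2..8:
  i=2: C(8,2)·!6 = 28·265 = 7420
  i=3: C(8,3)·!5 = 56·44 = 2464
  i=4: C(8,4)·!4 = 70·9 = 630
  i=5: C(8,5)·!3 = 56·2 = 112
  i=6: C(8,6)·!2 = 28·1 = 28
  i=7: C(8,7)·!1 = 8·0 = 0
  i=8: C(8,8)·!0 = 1·1 = 1
Total = 10655.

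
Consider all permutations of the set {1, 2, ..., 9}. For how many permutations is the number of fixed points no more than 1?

266993

# with exactly i fixed is C(9,i)·!(9-i); sum over i=0..1:
  i=0: C(9,0)·!9 = 1·133496 = 133496
  i=1: C(9,1)·!8 = 9·14833 = 133497
Total = 266993.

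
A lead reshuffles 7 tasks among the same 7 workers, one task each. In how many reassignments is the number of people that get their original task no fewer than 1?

3186

Sum C(7,i)·!(7-i) for i = 1..7:
  i=1: C(7,1)·!6 = 7·265 = 1855
  i=2: C(7,2)·!5 = 21·44 = 924
  i=3: C(7,3)·!4 = 35·9 = 315
  i=4: C(7,4)·!3 = 35·2 = 70
  i=5: C(7,5)·!2 = 21·1 = 21
  i=6: C(7,6)·!1 = 7·0 = 0
  i=7: C(7,7)·!0 = 1·1 = 1
Total = 3186.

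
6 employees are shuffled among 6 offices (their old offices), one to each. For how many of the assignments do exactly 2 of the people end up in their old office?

Pick the 2 fixed positions: C(6,2) = 15 ways.
The other 4 form a derangement: !4 = 9.
Total: 15 × 9 = 135.

135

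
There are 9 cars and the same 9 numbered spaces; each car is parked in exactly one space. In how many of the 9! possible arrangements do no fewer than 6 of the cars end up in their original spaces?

205

Sum C(9,i)·!(9-i) for i = 6..9:
  i=6: C(9,6)·!3 = 84·2 = 168
  i=7: C(9,7)·!2 = 36·1 = 36
  i=8: C(9,8)·!1 = 9·0 = 0
  i=9: C(9,9)·!0 = 1·1 = 1
Total = 205.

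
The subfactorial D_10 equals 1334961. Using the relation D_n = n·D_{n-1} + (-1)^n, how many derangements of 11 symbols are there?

D_11 = 11·1334961 - 1 = 14684570.

14684570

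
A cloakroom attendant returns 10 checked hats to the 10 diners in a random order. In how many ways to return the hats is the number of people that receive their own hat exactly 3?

Pick the 3 fixed positions: C(10,3) = 120 ways.
The remaining 7 must be deranged: !7 = 1854.
Total: 120 × 1854 = 222480.

222480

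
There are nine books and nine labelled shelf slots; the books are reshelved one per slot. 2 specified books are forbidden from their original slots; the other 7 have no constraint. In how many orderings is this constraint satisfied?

287280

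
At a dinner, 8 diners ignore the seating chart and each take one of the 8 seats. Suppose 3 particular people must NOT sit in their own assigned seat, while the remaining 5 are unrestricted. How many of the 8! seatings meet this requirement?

Inclusion-exclusion on the 3 forbidden self-matches:
Σ_{j=0}^{3} (-1)^j C(3,j)(8-j)!
= C(3,0)·8! - C(3,1)·7! + C(3,2)·6! - C(3,3)·5!
= 40320 - 15120 + 2160 - 120
= 27240

27240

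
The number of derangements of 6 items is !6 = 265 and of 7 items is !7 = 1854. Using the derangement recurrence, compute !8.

14833

!8 = (8-1)·(!7 + !6) = 7·(1854 + 265) = 7·2119 = 14833.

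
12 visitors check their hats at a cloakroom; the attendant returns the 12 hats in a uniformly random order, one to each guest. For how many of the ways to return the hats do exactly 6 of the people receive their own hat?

244860

Pick the 6 fixed positions: C(12,6) = 924 ways.
The other 6 form a derangement: !6 = 265.
Total: 924 × 265 = 244860.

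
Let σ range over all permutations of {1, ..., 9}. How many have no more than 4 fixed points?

361541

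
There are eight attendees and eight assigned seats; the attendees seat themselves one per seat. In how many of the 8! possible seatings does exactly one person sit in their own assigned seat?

14832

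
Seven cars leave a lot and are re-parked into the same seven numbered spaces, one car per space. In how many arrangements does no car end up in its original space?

1854

By inclusion-exclusion, !7 = Σ (-1)^k · 7!/k! for k=0..7
= 7! - 7!/1! + 7!/2! - 7!/3! + 7!/4! - 7!/5! + 7!/6! - 7!/7!
= 5040 - 5040 + 2520 - 840 + 210 - 42 + 7 - 1
= 1854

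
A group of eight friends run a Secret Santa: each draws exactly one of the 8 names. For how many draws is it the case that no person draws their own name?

14833

!8 is the nearest integer to 8!/e.
8! = 40320, and 40320/e ≈ 14832.90, so !8 = 14833.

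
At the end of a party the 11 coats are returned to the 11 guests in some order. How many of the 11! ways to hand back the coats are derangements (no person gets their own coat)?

The subfactorial !11 = [11!/e] (nearest integer).
11! = 39916800, and 39916800/e ≈ 14684570.08, so !11 = 14684570.

14684570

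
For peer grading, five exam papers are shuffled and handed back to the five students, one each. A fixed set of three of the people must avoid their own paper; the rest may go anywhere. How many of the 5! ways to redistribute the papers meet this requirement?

Let A_j be the event that the j-th constrained one is fixed. By inclusion-exclusion over the 3 events:
Σ_{j=0}^{3} (-1)^j C(3,j)(5-j)!
= C(3,0)·5! - C(3,1)·4! + C(3,2)·3! - C(3,3)·2!
= 120 - 72 + 18 - 2
= 64

64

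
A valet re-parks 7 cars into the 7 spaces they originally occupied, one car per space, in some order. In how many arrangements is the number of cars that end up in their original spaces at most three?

# with exactly i fixed is C(7,i)·!(7-i); sum over i=0..3:
  i=0: C(7,0)·!7 = 1·1854 = 1854
  i=1: C(7,1)·!6 = 7·265 = 1855
  i=2: C(7,2)·!5 = 21·44 = 924
  i=3: C(7,3)·!4 = 35·9 = 315
Total = 4948.

4948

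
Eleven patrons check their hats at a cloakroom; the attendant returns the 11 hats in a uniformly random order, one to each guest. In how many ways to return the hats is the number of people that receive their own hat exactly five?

122430

Pick the 5 fixed positions: C(11,5) = 462 ways.
The other 6 form a derangement: !6 = 265.
Total: 462 × 265 = 122430.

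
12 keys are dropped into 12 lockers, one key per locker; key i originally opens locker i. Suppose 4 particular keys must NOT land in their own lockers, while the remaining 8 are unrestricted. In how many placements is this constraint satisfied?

339696000

Inclusion-exclusion on the 4 forbidden self-matches:
Σ_{j=0}^{4} (-1)^j C(4,j)(12-j)!
= C(4,0)·12! - C(4,1)·11! + C(4,2)·10! - C(4,3)·9! + C(4,4)·8!
= 479001600 - 159667200 + 21772800 - 1451520 + 40320
= 339696000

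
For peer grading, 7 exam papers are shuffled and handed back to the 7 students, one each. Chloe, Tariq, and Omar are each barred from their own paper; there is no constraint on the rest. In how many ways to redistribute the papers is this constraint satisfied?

3216

Inclusion-exclusion on the 3 forbidden self-matches:
Σ_{j=0}^{3} (-1)^j C(3,j)(7-j)!
= C(3,0)·7! - C(3,1)·6! + C(3,2)·5! - C(3,3)·4!
= 5040 - 2160 + 360 - 24
= 3216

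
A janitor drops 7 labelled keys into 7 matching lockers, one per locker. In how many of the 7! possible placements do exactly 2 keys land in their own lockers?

Choose which 2 of the 7 are fixed: C(7,2) = 21.
The remaining 5 must be deranged: !5 = 44.
Total: 21 × 44 = 924.

924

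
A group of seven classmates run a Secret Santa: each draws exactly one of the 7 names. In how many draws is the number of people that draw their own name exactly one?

Pick the single fixed position: C(7,1) = 7 ways.
The remaining 6 must be deranged: !6 = 265.
Total: 7 × 265 = 1855.

1855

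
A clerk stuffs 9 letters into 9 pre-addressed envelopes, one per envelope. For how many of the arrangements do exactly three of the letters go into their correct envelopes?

22260

Pick the 3 fixed positions: C(9,3) = 84 ways.
The remaining 6 must be deranged: !6 = 265.
Total: 84 × 265 = 22260.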